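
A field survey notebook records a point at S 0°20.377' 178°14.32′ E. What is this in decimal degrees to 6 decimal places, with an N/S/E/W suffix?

0.339617° S, 178.238667° E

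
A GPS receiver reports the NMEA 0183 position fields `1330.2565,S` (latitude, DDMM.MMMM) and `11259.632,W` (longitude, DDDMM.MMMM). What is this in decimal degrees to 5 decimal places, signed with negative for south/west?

φ: split at 2 digits → 13° and 30.2565′; 13 + 30.2565/60 = 13.504275
S → negative
Lon: degrees = first 3 digits = 112, minutes = 59.632; 112 + 59.632/60 = 112.993867
W → negative

-13.50428, -112.99387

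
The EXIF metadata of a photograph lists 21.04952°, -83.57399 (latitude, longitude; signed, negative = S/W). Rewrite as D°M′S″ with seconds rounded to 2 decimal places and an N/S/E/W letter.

21°02′58.27″ N, 83°34′26.36″ W

Latitude: whole degrees 21; 2.97120′ → 2′ and 58.2720″
Longitude is negative → W; |value| = 83.573990
Lon: whole degrees 83; 34.43940′ → 34′ and 26.3640″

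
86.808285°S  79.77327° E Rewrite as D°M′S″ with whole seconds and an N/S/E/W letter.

86°48′30″ S, 79°46′24″ E

Lat: 0.808285 × 60 = 48.49710′ → 48′, remainder × 60 = 29.83″
Lon: whole degrees 79; 46.39620′ → 46′ and 23.77″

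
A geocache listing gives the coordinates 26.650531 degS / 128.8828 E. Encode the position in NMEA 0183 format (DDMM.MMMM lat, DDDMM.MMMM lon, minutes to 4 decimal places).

φ: fractional part 0.650531 → 39.031860 minutes
Lon: minutes = (128.882800 − 128) × 60 = 52.968000

2639.0319,S / 12852.9680,E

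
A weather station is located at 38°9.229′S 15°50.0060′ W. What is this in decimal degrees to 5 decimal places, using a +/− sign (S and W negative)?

Latitude: 9.229′ = 0.153817°; total 38.153817
S ⇒ negate
Lon: 15 + 50.006/60 = 15.833433
hemisphere W, so the sign is −

-38.15382, -15.83343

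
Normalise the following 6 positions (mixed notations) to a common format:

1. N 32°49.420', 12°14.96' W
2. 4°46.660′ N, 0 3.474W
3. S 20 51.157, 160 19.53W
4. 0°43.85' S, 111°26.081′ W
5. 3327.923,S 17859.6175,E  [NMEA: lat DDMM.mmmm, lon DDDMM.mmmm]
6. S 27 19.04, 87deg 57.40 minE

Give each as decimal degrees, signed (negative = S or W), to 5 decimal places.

Point 1:
  Lat: 49.42′ = 0.823667°; total 32.823667
  N ⇒ keep positive
  Lon: 14.96′ = 0.249333°; total 12.249333
  hemisphere W, so the sign is −
Point 2:
  φ: 46.66′ = 0.777667°; total 4.777667
  N ⇒ keep positive
  λ: 0 + 3.474/60 = 0.057900
  hemisphere W, so the sign is −
Point 3:
  Lat: 20 + 51.157/60 = 20.852617
  hemisphere S, so the sign is −
  λ: 19.53′ = 0.325500°; total 160.325500
  W ⇒ negate
Point 4:
  Lat: 43.85′ = 0.730833°; total 0.730833
  hemisphere S, so the sign is −
  Lon: 26.081′ = 0.434683°; total 111.434683
  W ⇒ negate
Point 5:
  φ: degrees = first 2 digits = 33, minutes = 27.923; 33 + 27.923/60 = 33.465383
  hemisphere S, so the sign is −
  Lon: split at 3 digits → 178° and 59.6175′; 178 + 59.6175/60 = 178.993625
  E ⇒ keep positive
Point 6:
  Lat: 19.04′ = 0.317333°; total 27.317333
  S ⇒ negate
  Longitude: 57.4′ = 0.956667°; total 87.956667
  E ⇒ keep positive

1. 32.82367, -12.24933
2. 4.77767, -0.05790
3. -20.85262, -160.32550
4. -0.73083, -111.43468
5. -33.46538, 178.99363
6. -27.31733, 87.95667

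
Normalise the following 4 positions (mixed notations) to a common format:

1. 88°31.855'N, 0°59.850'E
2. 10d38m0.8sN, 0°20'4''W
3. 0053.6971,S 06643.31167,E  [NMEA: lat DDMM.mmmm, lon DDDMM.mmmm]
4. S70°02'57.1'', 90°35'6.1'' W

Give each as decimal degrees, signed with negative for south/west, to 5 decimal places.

1. 88.53092, 0.99750
2. 10.63356, -0.33444
3. -0.89495, 66.72186
4. -70.04919, -90.58503

Point 1:
  Latitude: 31.855′ = 0.530917°; total 88.530917
  N → positive
  Lon: 0 + 59.85/60 = 0.997500
  E ⇒ keep positive
Point 2:
  Latitude: 10 + 38/60 + 0.8/3600 = 10.633556
  N → positive
  λ: 0° + 20/60 + 4/3600 = 0 + 0.333333 + 0.001111 = 0.334444
  W ⇒ negate
Point 3:
  φ: split at 2 digits → 00° and 53.6971′; 0 + 53.6971/60 = 0.894952
  hemisphere S, so the sign is −
  Lon: degrees = first 3 digits = 66, minutes = 43.31167; 66 + 43.31167/60 = 66.721861
  E ⇒ keep positive
Point 4:
  φ: 70° + 2/60 + 57.1/3600 = 70 + 0.033333 + 0.015861 = 70.049194
  S → negative
  Lon: 90 + 35/60 + 6.1/3600 = 90.585028
  W ⇒ negate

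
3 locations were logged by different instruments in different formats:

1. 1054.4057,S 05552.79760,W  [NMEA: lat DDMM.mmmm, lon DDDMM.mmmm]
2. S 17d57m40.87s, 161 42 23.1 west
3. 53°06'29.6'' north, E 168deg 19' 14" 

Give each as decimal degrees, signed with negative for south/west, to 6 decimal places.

1. -10.906762, -55.879960
2. -17.961353, -161.706417
3. 53.108222, 168.320556

Point 1:
  Latitude: split at 2 digits → 10° and 54.4057′; 10 + 54.4057/60 = 10.9067617
  S → negative
  Longitude: split at 3 digits → 055° and 52.7976′; 55 + 52.7976/60 = 55.8799600
  hemisphere W, so the sign is −
Point 2:
  Latitude: 17° + 57/60 + 40.87/3600 = 17 + 0.950000 + 0.011353 = 17.9613528
  S → negative
  Longitude: 42′ + 23.1″ = 42.38500′; 161 + 42.38500/60 = 161.7064167
  W → negative
Point 3:
  Lat: 6′ + 29.6″ = 6.49333′; 53 + 6.49333/60 = 53.1082222
  N → positive
  λ: 168° + 19/60 + 14/3600 = 168 + 0.316667 + 0.003889 = 168.3205556
  E → positive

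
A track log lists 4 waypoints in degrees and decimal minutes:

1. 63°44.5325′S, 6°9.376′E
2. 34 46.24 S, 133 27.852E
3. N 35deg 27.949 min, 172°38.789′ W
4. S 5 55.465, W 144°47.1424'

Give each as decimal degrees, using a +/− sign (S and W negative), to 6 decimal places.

1. -63.742208, 6.156267
2. -34.770667, 133.464200
3. 35.465817, -172.646483
4. -5.924417, -144.785707

Point 1:
  Latitude: 63 + 44.5325/60 = 63.7422083
  hemisphere S, so the sign is −
  Lon: 6 + 9.376/60 = 6.1562667
  E → positive
Point 2:
  Lat: 34 + 46.24/60 = 34.7706667
  S → negative
  Longitude: 133 + 27.852/60 = 133.4642000
  E → positive
Point 3:
  Latitude: 27.949′ = 0.465817°; total 35.4658167
  N → positive
  Lon: 172 + 38.789/60 = 172.6464833
  W → negative
Point 4:
  Lat: 5 + 55.465/60 = 5.9244167
  S ⇒ negate
  Longitude: 144 + 47.1424/60 = 144.7857067
  W ⇒ negate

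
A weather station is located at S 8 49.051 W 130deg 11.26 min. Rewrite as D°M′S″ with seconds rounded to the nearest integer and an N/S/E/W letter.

8°49′3″ S, 130°11′16″ W

φ: 49.05100′ → 49′ and 0.05100 × 60 = 3.06″
Longitude: 11.26000′ → 11′ and 0.26000 × 60 = 15.60″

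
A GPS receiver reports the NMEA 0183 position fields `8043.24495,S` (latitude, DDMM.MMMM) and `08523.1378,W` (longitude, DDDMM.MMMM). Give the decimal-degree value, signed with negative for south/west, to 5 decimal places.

φ: split at 2 digits → 80° and 43.24495′; 80 + 43.24495/60 = 80.720749
S ⇒ negate
λ: split at 3 digits → 085° and 23.1378′; 85 + 23.1378/60 = 85.385630
W → negative

-80.72075, -85.38563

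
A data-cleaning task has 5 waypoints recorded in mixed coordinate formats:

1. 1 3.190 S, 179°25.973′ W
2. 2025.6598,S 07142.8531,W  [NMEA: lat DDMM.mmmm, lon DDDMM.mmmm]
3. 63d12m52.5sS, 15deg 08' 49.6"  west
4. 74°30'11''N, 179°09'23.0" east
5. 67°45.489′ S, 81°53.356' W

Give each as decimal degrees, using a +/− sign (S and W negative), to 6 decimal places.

1. -1.053167, -179.432883
2. -20.427663, -71.714218
3. -63.214583, -15.147111
4. 74.503056, 179.156389
5. -67.758150, -81.889267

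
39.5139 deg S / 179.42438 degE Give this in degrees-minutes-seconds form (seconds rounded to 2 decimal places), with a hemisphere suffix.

39°30′50.04″ S, 179°25′27.77″ E

Latitude: 0.513900 × 60 = 30.83400′ → 30′, remainder × 60 = 50.0400″
Longitude: 0.424380 × 60 = 25.46280′ → 25′, remainder × 60 = 27.7680″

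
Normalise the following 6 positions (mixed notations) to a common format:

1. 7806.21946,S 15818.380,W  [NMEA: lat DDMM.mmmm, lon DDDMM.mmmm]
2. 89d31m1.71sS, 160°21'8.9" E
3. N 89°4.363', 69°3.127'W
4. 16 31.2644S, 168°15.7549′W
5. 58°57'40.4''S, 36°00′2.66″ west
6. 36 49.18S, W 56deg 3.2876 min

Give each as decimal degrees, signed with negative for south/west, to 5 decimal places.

Point 1:
  φ: split at 2 digits → 78° and 6.21946′; 78 + 6.21946/60 = 78.103658
  S ⇒ negate
  λ: split at 3 digits → 158° and 18.38′; 158 + 18.38/60 = 158.306333
  hemisphere W, so the sign is −
Point 2:
  Latitude: 89 + 31/60 + 1.71/3600 = 89.517142
  S → negative
  Lon: 21′ + 8.9″ = 21.14833′; 160 + 21.14833/60 = 160.352472
  E ⇒ keep positive
Point 3:
  Lat: 89 + 4.363/60 = 89.072717
  N ⇒ keep positive
  Longitude: 3.127′ = 0.052117°; total 69.052117
  W ⇒ negate
Point 4:
  Lat: 16 + 31.2644/60 = 16.521073
  S → negative
  λ: 15.7549′ = 0.262582°; total 168.262582
  W ⇒ negate
Point 5:
  φ: 58 + 57/60 + 40.4/3600 = 58.961222
  S ⇒ negate
  λ: 36 + 0/60 + 2.66/3600 = 36.000739
  hemisphere W, so the sign is −
Point 6:
  φ: 36 + 49.18/60 = 36.819667
  hemisphere S, so the sign is −
  λ: 3.2876′ = 0.054793°; total 56.054793
  hemisphere W, so the sign is −

1. -78.10366, -158.30633
2. -89.51714, 160.35247
3. 89.07272, -69.05212
4. -16.52107, -168.26258
5. -58.96122, -36.00074
6. -36.81967, -56.05479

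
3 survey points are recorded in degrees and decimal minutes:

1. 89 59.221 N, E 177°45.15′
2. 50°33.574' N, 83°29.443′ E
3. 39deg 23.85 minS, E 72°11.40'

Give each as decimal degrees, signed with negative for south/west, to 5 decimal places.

1. 89.98702, 177.75250
2. 50.55957, 83.49072
3. -39.39750, 72.19000

Point 1:
  φ: 89 + 59.221/60 = 89.987017
  N ⇒ keep positive
  λ: 177 + 45.15/60 = 177.752500
  E ⇒ keep positive
Point 2:
  φ: 33.574′ = 0.559567°; total 50.559567
  N → positive
  Longitude: 83 + 29.443/60 = 83.490717
  E → positive
Point 3:
  Latitude: 39 + 23.85/60 = 39.397500
  S ⇒ negate
  λ: 72 + 11.4/60 = 72.190000
  E → positive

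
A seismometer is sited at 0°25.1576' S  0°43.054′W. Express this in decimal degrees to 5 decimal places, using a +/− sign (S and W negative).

-0.41929, -0.71757

Latitude: 0 + 25.1576/60 = 0.419293
S ⇒ negate
λ: 0 + 43.054/60 = 0.717567
W → negative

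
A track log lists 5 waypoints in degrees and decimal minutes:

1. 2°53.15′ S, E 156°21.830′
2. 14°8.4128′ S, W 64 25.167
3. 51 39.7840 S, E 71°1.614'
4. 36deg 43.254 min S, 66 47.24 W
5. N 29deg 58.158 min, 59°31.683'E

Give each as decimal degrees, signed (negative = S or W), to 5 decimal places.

Point 1:
  Latitude: 53.15′ = 0.885833°; total 2.885833
  S → negative
  Longitude: 21.83′ = 0.363833°; total 156.363833
  E → positive
Point 2:
  Latitude: 14 + 8.4128/60 = 14.140213
  S ⇒ negate
  Lon: 64 + 25.167/60 = 64.419450
  hemisphere W, so the sign is −
Point 3:
  φ: 51 + 39.784/60 = 51.663067
  hemisphere S, so the sign is −
  Longitude: 71 + 1.614/60 = 71.026900
  E ⇒ keep positive
Point 4:
  φ: 43.254′ = 0.720900°; total 36.720900
  S → negative
  Lon: 66 + 47.24/60 = 66.787333
  W ⇒ negate
Point 5:
  Lat: 29 + 58.158/60 = 29.969300
  N ⇒ keep positive
  λ: 59 + 31.683/60 = 59.528050
  E → positive

1. -2.88583, 156.36383
2. -14.14021, -64.41945
3. -51.66307, 71.02690
4. -36.72090, -66.78733
5. 29.96930, 59.52805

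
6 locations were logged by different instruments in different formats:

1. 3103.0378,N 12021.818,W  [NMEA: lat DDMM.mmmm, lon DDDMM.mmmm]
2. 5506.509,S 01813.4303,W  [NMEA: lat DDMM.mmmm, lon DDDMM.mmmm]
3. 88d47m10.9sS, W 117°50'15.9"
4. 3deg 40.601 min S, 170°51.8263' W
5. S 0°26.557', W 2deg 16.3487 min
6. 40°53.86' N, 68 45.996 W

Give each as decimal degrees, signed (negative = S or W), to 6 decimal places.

Point 1:
  Lat: degrees = first 2 digits = 31, minutes = 3.0378; 31 + 3.0378/60 = 31.0506300
  N → positive
  Longitude: split at 3 digits → 120° and 21.818′; 120 + 21.818/60 = 120.3636333
  W → negative
Point 2:
  φ: split at 2 digits → 55° and 6.509′; 55 + 6.509/60 = 55.1084833
  S → negative
  λ: split at 3 digits → 018° and 13.4303′; 18 + 13.4303/60 = 18.2238383
  W → negative
Point 3:
  Latitude: 88° + 47/60 + 10.9/3600 = 88 + 0.783333 + 0.003028 = 88.7863611
  S ⇒ negate
  Lon: 117° + 50/60 + 15.9/3600 = 117 + 0.833333 + 0.004417 = 117.8377500
  W → negative
Point 4:
  Lat: 40.601′ = 0.676683°; total 3.6766833
  S → negative
  λ: 170 + 51.8263/60 = 170.8637717
  W ⇒ negate
Point 5:
  Latitude: 0 + 26.557/60 = 0.4426167
  hemisphere S, so the sign is −
  Lon: 2 + 16.3487/60 = 2.2724783
  W → negative
Point 6:
  φ: 40 + 53.86/60 = 40.8976667
  N → positive
  Longitude: 45.996′ = 0.766600°; total 68.7666000
  hemisphere W, so the sign is −

1. 31.050630, -120.363633
2. -55.108483, -18.223838
3. -88.786361, -117.837750
4. -3.676683, -170.863772
5. -0.442617, -2.272478
6. 40.897667, -68.766600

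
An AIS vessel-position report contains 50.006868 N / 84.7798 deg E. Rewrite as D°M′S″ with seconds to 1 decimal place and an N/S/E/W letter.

50°00′24.7″ N, 84°46′47.3″ E

φ: 0.006868° → 0.41208′; 0.41208 × 60 = 24.725″
Longitude: whole degrees 84; 46.78800′ → 46′ and 47.280″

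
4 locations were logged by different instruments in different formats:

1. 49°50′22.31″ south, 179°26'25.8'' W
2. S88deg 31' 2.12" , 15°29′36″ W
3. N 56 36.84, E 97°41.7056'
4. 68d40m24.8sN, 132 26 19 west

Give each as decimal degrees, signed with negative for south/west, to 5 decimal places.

Point 1:
  φ: 49 + 50/60 + 22.31/3600 = 49.839531
  S → negative
  Longitude: 179° + 26/60 + 25.8/3600 = 179 + 0.433333 + 0.007167 = 179.440500
  W → negative
Point 2:
  Latitude: 31′ + 2.12″ = 31.03533′; 88 + 31.03533/60 = 88.517256
  S ⇒ negate
  λ: 29′ + 36″ = 29.60000′; 15 + 29.60000/60 = 15.493333
  W → negative
Point 3:
  Lat: 56 + 36.84/60 = 56.614000
  N ⇒ keep positive
  Lon: 97 + 41.7056/60 = 97.695093
  E → positive
Point 4:
  Lat: 68° + 40/60 + 24.8/3600 = 68 + 0.666667 + 0.006889 = 68.673556
  N ⇒ keep positive
  Lon: 132° + 26/60 + 19/3600 = 132 + 0.433333 + 0.005278 = 132.438611
  W → negative

1. -49.83953, -179.44050
2. -88.51726, -15.49333
3. 56.61400, 97.69509
4. 68.67356, -132.43861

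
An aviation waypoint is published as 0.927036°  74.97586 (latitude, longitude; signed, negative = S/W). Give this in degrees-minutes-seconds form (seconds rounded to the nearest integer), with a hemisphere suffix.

Lat: whole degrees 0; 55.62216′ → 55′ and 37.33″
λ: 0.975860° → 58.55160′; 0.55160 × 60 = 33.10″

0°55′37″ N, 74°58′33″ E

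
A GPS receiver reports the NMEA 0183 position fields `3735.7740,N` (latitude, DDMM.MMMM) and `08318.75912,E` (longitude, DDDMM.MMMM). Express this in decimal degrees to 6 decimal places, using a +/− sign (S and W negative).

37.596233, 83.312652

Lat: degrees = first 2 digits = 37, minutes = 35.774; 37 + 35.774/60 = 37.5962333
N → positive
Lon: split at 3 digits → 083° and 18.75912′; 83 + 18.75912/60 = 83.3126520
E ⇒ keep positive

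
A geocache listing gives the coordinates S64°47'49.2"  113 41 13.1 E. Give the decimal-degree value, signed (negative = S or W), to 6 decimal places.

Latitude: 64° + 47/60 + 49.2/3600 = 64 + 0.783333 + 0.013667 = 64.7970000
hemisphere S, so the sign is −
λ: 113 + 41/60 + 13.1/3600 = 113.6869722
E → positive

-64.797000, 113.686972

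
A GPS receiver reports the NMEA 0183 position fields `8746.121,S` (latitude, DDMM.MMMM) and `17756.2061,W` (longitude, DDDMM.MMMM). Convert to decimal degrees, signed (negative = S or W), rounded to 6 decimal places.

Latitude: degrees = first 2 digits = 87, minutes = 46.121; 87 + 46.121/60 = 87.7686833
hemisphere S, so the sign is −
Lon: degrees = first 3 digits = 177, minutes = 56.2061; 177 + 56.2061/60 = 177.9367683
W → negative

-87.768683, -177.936768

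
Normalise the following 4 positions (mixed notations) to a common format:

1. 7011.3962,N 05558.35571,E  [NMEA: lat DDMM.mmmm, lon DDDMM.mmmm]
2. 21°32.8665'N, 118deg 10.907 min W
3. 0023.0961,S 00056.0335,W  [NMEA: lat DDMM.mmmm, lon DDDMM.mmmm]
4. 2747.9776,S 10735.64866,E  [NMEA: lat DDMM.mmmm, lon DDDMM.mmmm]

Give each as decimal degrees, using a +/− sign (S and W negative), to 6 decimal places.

Point 1:
  Lat: split at 2 digits → 70° and 11.3962′; 70 + 11.3962/60 = 70.1899367
  N → positive
  Lon: split at 3 digits → 055° and 58.35571′; 55 + 58.35571/60 = 55.9725952
  E → positive
Point 2:
  Lat: 32.8665′ = 0.547775°; total 21.5477750
  N ⇒ keep positive
  λ: 10.907′ = 0.181783°; total 118.1817833
  hemisphere W, so the sign is −
Point 3:
  Latitude: degrees = first 2 digits = 0, minutes = 23.0961; 0 + 23.0961/60 = 0.3849350
  hemisphere S, so the sign is −
  Lon: degrees = first 3 digits = 0, minutes = 56.0335; 0 + 56.0335/60 = 0.9338917
  hemisphere W, so the sign is −
Point 4:
  φ: split at 2 digits → 27° and 47.9776′; 27 + 47.9776/60 = 27.7996267
  S ⇒ negate
  λ: split at 3 digits → 107° and 35.64866′; 107 + 35.64866/60 = 107.5941443
  E ⇒ keep positive

1. 70.189937, 55.972595
2. 21.547775, -118.181783
3. -0.384935, -0.933892
4. -27.799627, 107.594144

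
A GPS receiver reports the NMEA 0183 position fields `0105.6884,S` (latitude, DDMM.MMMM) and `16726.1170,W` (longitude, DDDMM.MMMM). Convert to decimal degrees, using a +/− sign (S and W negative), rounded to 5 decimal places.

-1.09481, -167.43528

φ: split at 2 digits → 01° and 5.6884′; 1 + 5.6884/60 = 1.094807
S ⇒ negate
Longitude: split at 3 digits → 167° and 26.117′; 167 + 26.117/60 = 167.435283
W ⇒ negate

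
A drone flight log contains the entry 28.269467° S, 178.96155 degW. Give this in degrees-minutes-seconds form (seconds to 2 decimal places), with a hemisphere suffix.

φ: whole degrees 28; 16.16802′ → 16′ and 10.0812″
λ: whole degrees 178; 57.69300′ → 57′ and 41.5800″

28°16′10.08″ S, 178°57′41.58″ W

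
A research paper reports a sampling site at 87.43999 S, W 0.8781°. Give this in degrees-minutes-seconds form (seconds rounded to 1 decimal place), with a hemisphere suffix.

φ: 0.439990° → 26.39940′; 0.39940 × 60 = 23.964″
λ: whole degrees 0; 52.68600′ → 52′ and 41.160″

87°26′24.0″ S, 0°52′41.2″ W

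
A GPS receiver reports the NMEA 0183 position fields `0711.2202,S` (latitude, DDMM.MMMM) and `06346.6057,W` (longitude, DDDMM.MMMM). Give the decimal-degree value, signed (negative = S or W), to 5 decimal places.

φ: split at 2 digits → 07° and 11.2202′; 7 + 11.2202/60 = 7.187003
hemisphere S, so the sign is −
λ: degrees = first 3 digits = 63, minutes = 46.6057; 63 + 46.6057/60 = 63.776762
W ⇒ negate

-7.18700, -63.77676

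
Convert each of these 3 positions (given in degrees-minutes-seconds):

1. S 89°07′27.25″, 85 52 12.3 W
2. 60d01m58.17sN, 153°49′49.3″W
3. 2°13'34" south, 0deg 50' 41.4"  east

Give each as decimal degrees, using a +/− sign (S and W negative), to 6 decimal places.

1. -89.124236, -85.870083
2. 60.032825, -153.830361
3. -2.226111, 0.844833

Point 1:
  Lat: 7′ + 27.25″ = 7.45417′; 89 + 7.45417/60 = 89.1242361
  S → negative
  Longitude: 85 + 52/60 + 12.3/3600 = 85.8700833
  W → negative
Point 2:
  Latitude: 1′ + 58.17″ = 1.96950′; 60 + 1.96950/60 = 60.0328250
  N → positive
  Lon: 153° + 49/60 + 49.3/3600 = 153 + 0.816667 + 0.013694 = 153.8303611
  W ⇒ negate
Point 3:
  Latitude: 13′ + 34″ = 13.56667′; 2 + 13.56667/60 = 2.2261111
  S ⇒ negate
  λ: 0° + 50/60 + 41.4/3600 = 0 + 0.833333 + 0.011500 = 0.8448333
  E ⇒ keep positive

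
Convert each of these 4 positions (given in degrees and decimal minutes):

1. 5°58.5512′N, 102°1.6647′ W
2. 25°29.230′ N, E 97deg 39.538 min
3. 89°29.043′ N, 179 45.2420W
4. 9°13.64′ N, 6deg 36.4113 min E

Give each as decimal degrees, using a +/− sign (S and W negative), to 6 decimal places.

Point 1:
  Lat: 5 + 58.5512/60 = 5.9758533
  N → positive
  λ: 102 + 1.6647/60 = 102.0277450
  W ⇒ negate
Point 2:
  Lat: 25 + 29.23/60 = 25.4871667
  N ⇒ keep positive
  λ: 39.538′ = 0.658967°; total 97.6589667
  E → positive
Point 3:
  Latitude: 29.043′ = 0.484050°; total 89.4840500
  N ⇒ keep positive
  Longitude: 45.242′ = 0.754033°; total 179.7540333
  W → negative
Point 4:
  Lat: 13.64′ = 0.227333°; total 9.2273333
  N → positive
  Lon: 6 + 36.4113/60 = 6.6068550
  E ⇒ keep positive

1. 5.975853, -102.027745
2. 25.487167, 97.658967
3. 89.484050, -179.754033
4. 9.227333, 6.606855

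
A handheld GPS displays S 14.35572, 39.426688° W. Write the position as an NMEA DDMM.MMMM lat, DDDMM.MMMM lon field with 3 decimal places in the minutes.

1421.343,S / 03925.601,W

φ: fractional part 0.355720 → 21.34320 minutes
Longitude: fractional part 0.426688 → 25.60128 minutes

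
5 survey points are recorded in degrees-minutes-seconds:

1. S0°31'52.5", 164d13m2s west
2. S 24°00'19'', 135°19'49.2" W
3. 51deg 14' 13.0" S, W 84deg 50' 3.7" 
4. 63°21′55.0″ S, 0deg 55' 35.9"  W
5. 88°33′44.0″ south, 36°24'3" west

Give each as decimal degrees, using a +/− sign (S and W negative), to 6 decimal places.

1. -0.531250, -164.217222
2. -24.005278, -135.330333
3. -51.236944, -84.834361
4. -63.365278, -0.926639
5. -88.562222, -36.400833

Point 1:
  Lat: 31′ + 52.5″ = 31.87500′; 0 + 31.87500/60 = 0.5312500
  S → negative
  Lon: 164° + 13/60 + 2/3600 = 164 + 0.216667 + 0.000556 = 164.2172222
  W ⇒ negate
Point 2:
  Latitude: 0′ + 19″ = 0.31667′; 24 + 0.31667/60 = 24.0052778
  S ⇒ negate
  λ: 135 + 19/60 + 49.2/3600 = 135.3303333
  W → negative
Point 3:
  Latitude: 51° + 14/60 + 13/3600 = 51 + 0.233333 + 0.003611 = 51.2369444
  S → negative
  Lon: 50′ + 3.7″ = 50.06167′; 84 + 50.06167/60 = 84.8343611
  hemisphere W, so the sign is −
Point 4:
  φ: 63 + 21/60 + 55/3600 = 63.3652778
  hemisphere S, so the sign is −
  λ: 55′ + 35.9″ = 55.59833′; 0 + 55.59833/60 = 0.9266389
  W → negative
Point 5:
  φ: 33′ + 44″ = 33.73333′; 88 + 33.73333/60 = 88.5622222
  S → negative
  Longitude: 24′ + 3″ = 24.05000′; 36 + 24.05000/60 = 36.4008333
  W ⇒ negate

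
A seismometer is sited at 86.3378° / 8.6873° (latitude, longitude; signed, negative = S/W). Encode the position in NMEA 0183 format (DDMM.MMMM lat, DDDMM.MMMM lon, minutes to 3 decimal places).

φ: 86° + 0.337800 × 60 = 86° 20.26800′
Lon: 8° + 0.687300 × 60 = 8° 41.23800′

8620.268,N / 00841.238,E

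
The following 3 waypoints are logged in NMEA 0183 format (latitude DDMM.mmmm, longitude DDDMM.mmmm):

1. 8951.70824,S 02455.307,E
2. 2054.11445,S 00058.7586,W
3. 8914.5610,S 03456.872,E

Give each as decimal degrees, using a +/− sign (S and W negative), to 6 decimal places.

Point 1:
  φ: degrees = first 2 digits = 89, minutes = 51.70824; 89 + 51.70824/60 = 89.8618040
  S ⇒ negate
  Longitude: degrees = first 3 digits = 24, minutes = 55.307; 24 + 55.307/60 = 24.9217833
  E → positive
Point 2:
  φ: split at 2 digits → 20° and 54.11445′; 20 + 54.11445/60 = 20.9019075
  S → negative
  Longitude: split at 3 digits → 000° and 58.7586′; 0 + 58.7586/60 = 0.9793100
  W ⇒ negate
Point 3:
  φ: split at 2 digits → 89° and 14.561′; 89 + 14.561/60 = 89.2426833
  S ⇒ negate
  Longitude: split at 3 digits → 034° and 56.872′; 34 + 56.872/60 = 34.9478667
  E ⇒ keep positive

1. -89.861804, 24.921783
2. -20.901908, -0.979310
3. -89.242683, 34.947867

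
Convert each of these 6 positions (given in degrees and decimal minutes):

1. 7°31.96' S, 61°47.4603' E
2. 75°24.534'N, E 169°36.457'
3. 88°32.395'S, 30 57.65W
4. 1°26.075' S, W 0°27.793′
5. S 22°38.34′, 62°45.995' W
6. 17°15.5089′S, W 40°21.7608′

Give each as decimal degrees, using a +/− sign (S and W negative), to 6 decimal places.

1. -7.532667, 61.791005
2. 75.408900, 169.607617
3. -88.539917, -30.960833
4. -1.434583, -0.463217
5. -22.639000, -62.766583
6. -17.258482, -40.362680

Point 1:
  Latitude: 31.96′ = 0.532667°; total 7.5326667
  hemisphere S, so the sign is −
  Longitude: 47.4603′ = 0.791005°; total 61.7910050
  E → positive
Point 2:
  φ: 75 + 24.534/60 = 75.4089000
  N → positive
  λ: 169 + 36.457/60 = 169.6076167
  E ⇒ keep positive
Point 3:
  Lat: 88 + 32.395/60 = 88.5399167
  hemisphere S, so the sign is −
  Longitude: 30 + 57.65/60 = 30.9608333
  hemisphere W, so the sign is −
Point 4:
  Latitude: 1 + 26.075/60 = 1.4345833
  S → negative
  Longitude: 0 + 27.793/60 = 0.4632167
  hemisphere W, so the sign is −
Point 5:
  φ: 22 + 38.34/60 = 22.6390000
  S → negative
  λ: 45.995′ = 0.766583°; total 62.7665833
  W → negative
Point 6:
  Lat: 17 + 15.5089/60 = 17.2584817
  S ⇒ negate
  λ: 21.7608′ = 0.362680°; total 40.3626800
  W → negative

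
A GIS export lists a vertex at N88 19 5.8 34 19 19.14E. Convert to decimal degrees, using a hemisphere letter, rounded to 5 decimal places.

Lat: 19′ + 5.8″ = 19.09667′; 88 + 19.09667/60 = 88.318278
Lon: 34 + 19/60 + 19.14/3600 = 34.321983

88.31828° N, 34.32198° E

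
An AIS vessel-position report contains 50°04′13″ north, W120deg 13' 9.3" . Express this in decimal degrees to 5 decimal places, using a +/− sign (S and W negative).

Latitude: 50 + 4/60 + 13/3600 = 50.070278
N ⇒ keep positive
λ: 13′ + 9.3″ = 13.15500′; 120 + 13.15500/60 = 120.219250
W ⇒ negate

50.07028, -120.21925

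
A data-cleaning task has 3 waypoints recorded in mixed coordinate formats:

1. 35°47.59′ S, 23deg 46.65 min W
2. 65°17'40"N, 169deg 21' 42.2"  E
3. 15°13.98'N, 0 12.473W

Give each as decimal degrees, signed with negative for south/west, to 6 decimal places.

1. -35.793167, -23.777500
2. 65.294444, 169.361722
3. 15.233000, -0.207883

Point 1:
  φ: 35 + 47.59/60 = 35.7931667
  S ⇒ negate
  Lon: 23 + 46.65/60 = 23.7775000
  W → negative
Point 2:
  Latitude: 65° + 17/60 + 40/3600 = 65 + 0.283333 + 0.011111 = 65.2944444
  N ⇒ keep positive
  λ: 169° + 21/60 + 42.2/3600 = 169 + 0.350000 + 0.011722 = 169.3617222
  E ⇒ keep positive
Point 3:
  Lat: 15 + 13.98/60 = 15.2330000
  N ⇒ keep positive
  Lon: 0 + 12.473/60 = 0.2078833
  W → negative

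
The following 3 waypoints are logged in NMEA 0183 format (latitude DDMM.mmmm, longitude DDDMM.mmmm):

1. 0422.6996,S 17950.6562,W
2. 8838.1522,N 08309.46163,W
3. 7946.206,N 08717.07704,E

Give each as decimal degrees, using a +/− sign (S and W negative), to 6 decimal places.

Point 1:
  φ: split at 2 digits → 04° and 22.6996′; 4 + 22.6996/60 = 4.3783267
  S → negative
  Longitude: degrees = first 3 digits = 179, minutes = 50.6562; 179 + 50.6562/60 = 179.8442700
  hemisphere W, so the sign is −
Point 2:
  φ: split at 2 digits → 88° and 38.1522′; 88 + 38.1522/60 = 88.6358700
  N → positive
  Longitude: degrees = first 3 digits = 83, minutes = 9.46163; 83 + 9.46163/60 = 83.1576938
  W ⇒ negate
Point 3:
  Latitude: split at 2 digits → 79° and 46.206′; 79 + 46.206/60 = 79.7701000
  N ⇒ keep positive
  Longitude: degrees = first 3 digits = 87, minutes = 17.07704; 87 + 17.07704/60 = 87.2846173
  E ⇒ keep positive

1. -4.378327, -179.844270
2. 88.635870, -83.157694
3. 79.770100, 87.284617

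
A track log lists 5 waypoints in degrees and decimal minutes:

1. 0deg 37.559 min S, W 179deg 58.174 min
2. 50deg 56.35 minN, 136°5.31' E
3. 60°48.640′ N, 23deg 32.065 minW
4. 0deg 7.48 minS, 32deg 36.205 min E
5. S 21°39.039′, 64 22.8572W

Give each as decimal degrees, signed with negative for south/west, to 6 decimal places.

1. -0.625983, -179.969567
2. 50.939167, 136.088500
3. 60.810667, -23.534417
4. -0.124667, 32.603417
5. -21.650650, -64.380953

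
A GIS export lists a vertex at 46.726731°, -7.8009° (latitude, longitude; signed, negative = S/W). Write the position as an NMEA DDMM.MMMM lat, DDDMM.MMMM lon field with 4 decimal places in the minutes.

φ: minutes = (46.726731 − 46) × 60 = 43.603860
Longitude is negative → W; |value| = 7.800900
Lon: minutes = (7.800900 − 7) × 60 = 48.054000

4643.6039,N / 00748.0540,W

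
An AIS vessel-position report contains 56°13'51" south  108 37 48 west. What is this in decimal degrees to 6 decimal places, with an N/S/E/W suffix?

φ: 56 + 13/60 + 51/3600 = 56.2308333
λ: 108° + 37/60 + 48/3600 = 108 + 0.616667 + 0.013333 = 108.6300000

56.230833° S, 108.630000° W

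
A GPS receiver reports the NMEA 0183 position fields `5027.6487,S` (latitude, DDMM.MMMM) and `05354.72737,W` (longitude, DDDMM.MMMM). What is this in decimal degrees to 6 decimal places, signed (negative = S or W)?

-50.460812, -53.912123

Lat: degrees = first 2 digits = 50, minutes = 27.6487; 50 + 27.6487/60 = 50.4608117
S → negative
Longitude: degrees = first 3 digits = 53, minutes = 54.72737; 53 + 54.72737/60 = 53.9121228
hemisphere W, so the sign is −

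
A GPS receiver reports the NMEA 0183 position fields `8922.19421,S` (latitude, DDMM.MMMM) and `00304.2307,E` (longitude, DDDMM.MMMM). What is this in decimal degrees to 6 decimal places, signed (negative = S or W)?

-89.369904, 3.070512

φ: split at 2 digits → 89° and 22.19421′; 89 + 22.19421/60 = 89.3699035
S ⇒ negate
λ: degrees = first 3 digits = 3, minutes = 4.2307; 3 + 4.2307/60 = 3.0705117
E ⇒ keep positive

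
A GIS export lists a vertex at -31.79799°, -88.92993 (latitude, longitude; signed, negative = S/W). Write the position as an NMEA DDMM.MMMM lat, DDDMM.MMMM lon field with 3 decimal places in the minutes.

3147.879,S / 08855.796,W

Latitude is negative → S; |value| = 31.797990
Latitude: minutes = (31.797990 − 31) × 60 = 47.87940
Longitude is negative → W; |value| = 88.929930
Longitude: minutes = (88.929930 − 88) × 60 = 55.79580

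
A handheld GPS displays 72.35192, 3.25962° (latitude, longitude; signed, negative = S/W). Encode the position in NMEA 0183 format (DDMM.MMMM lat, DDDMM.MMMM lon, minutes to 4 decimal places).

φ: fractional part 0.351920 → 21.115200 minutes
Longitude: fractional part 0.259620 → 15.577200 minutes

7221.1152,N / 00315.5772,E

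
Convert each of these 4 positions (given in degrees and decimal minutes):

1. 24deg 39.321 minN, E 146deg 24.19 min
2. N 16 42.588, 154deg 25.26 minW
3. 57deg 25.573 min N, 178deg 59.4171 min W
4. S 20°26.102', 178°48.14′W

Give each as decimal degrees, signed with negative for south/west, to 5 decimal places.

1. 24.65535, 146.40317
2. 16.70980, -154.42100
3. 57.42622, -178.99029
4. -20.43503, -178.80233

Point 1:
  Latitude: 24 + 39.321/60 = 24.655350
  N ⇒ keep positive
  λ: 24.19′ = 0.403167°; total 146.403167
  E ⇒ keep positive
Point 2:
  Latitude: 42.588′ = 0.709800°; total 16.709800
  N → positive
  Longitude: 154 + 25.26/60 = 154.421000
  W ⇒ negate
Point 3:
  Lat: 57 + 25.573/60 = 57.426217
  N → positive
  Lon: 59.4171′ = 0.990285°; total 178.990285
  W → negative
Point 4:
  Lat: 20 + 26.102/60 = 20.435033
  S → negative
  Lon: 48.14′ = 0.802333°; total 178.802333
  W → negative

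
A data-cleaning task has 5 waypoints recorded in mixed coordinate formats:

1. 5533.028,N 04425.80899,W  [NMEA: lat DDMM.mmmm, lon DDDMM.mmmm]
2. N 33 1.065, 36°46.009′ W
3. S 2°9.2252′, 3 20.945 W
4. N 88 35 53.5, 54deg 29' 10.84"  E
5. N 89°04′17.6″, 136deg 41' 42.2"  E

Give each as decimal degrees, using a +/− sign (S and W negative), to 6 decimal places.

1. 55.550467, -44.430150
2. 33.017750, -36.766817
3. -2.153753, -3.349083
4. 88.598194, 54.486344
5. 89.071556, 136.695056

Point 1:
  Latitude: split at 2 digits → 55° and 33.028′; 55 + 33.028/60 = 55.5504667
  N ⇒ keep positive
  Lon: degrees = first 3 digits = 44, minutes = 25.80899; 44 + 25.80899/60 = 44.4301498
  W ⇒ negate
Point 2:
  Latitude: 33 + 1.065/60 = 33.0177500
  N → positive
  Lon: 36 + 46.009/60 = 36.7668167
  W ⇒ negate
Point 3:
  Latitude: 9.2252′ = 0.153753°; total 2.1537533
  S ⇒ negate
  Lon: 3 + 20.945/60 = 3.3490833
  W ⇒ negate
Point 4:
  Lat: 88 + 35/60 + 53.5/3600 = 88.5981944
  N → positive
  λ: 54° + 29/60 + 10.84/3600 = 54 + 0.483333 + 0.003011 = 54.4863444
  E ⇒ keep positive
Point 5:
  φ: 89° + 4/60 + 17.6/3600 = 89 + 0.066667 + 0.004889 = 89.0715556
  N → positive
  Longitude: 136° + 41/60 + 42.2/3600 = 136 + 0.683333 + 0.011722 = 136.6950556
  E ⇒ keep positive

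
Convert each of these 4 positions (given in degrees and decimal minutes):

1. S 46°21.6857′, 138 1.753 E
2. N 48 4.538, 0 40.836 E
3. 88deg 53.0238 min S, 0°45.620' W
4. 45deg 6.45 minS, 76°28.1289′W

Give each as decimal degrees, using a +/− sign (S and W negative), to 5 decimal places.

1. -46.36143, 138.02922
2. 48.07563, 0.68060
3. -88.88373, -0.76033
4. -45.10750, -76.46882

Point 1:
  Latitude: 21.6857′ = 0.361428°; total 46.361428
  S → negative
  Longitude: 138 + 1.753/60 = 138.029217
  E ⇒ keep positive
Point 2:
  φ: 4.538′ = 0.075633°; total 48.075633
  N → positive
  Lon: 0 + 40.836/60 = 0.680600
  E ⇒ keep positive
Point 3:
  Latitude: 53.0238′ = 0.883730°; total 88.883730
  S ⇒ negate
  Lon: 45.62′ = 0.760333°; total 0.760333
  hemisphere W, so the sign is −
Point 4:
  Latitude: 6.45′ = 0.107500°; total 45.107500
  S ⇒ negate
  λ: 76 + 28.1289/60 = 76.468815
  W → negative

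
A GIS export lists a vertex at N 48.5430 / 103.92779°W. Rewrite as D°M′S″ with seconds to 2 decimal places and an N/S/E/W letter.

48°32′34.80″ N, 103°55′40.04″ W

Latitude: 0.543000 × 60 = 32.58000′ → 32′, remainder × 60 = 34.8000″
Lon: whole degrees 103; 55.66740′ → 55′ and 40.0440″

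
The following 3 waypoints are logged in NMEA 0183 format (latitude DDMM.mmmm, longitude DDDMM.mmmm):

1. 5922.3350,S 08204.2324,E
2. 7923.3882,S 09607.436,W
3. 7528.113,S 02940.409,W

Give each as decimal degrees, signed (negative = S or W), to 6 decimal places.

1. -59.372250, 82.070540
2. -79.389803, -96.123933
3. -75.468550, -29.673483

Point 1:
  φ: split at 2 digits → 59° and 22.335′; 59 + 22.335/60 = 59.3722500
  hemisphere S, so the sign is −
  Longitude: split at 3 digits → 082° and 4.2324′; 82 + 4.2324/60 = 82.0705400
  E ⇒ keep positive
Point 2:
  Latitude: degrees = first 2 digits = 79, minutes = 23.3882; 79 + 23.3882/60 = 79.3898033
  S ⇒ negate
  Lon: degrees = first 3 digits = 96, minutes = 7.436; 96 + 7.436/60 = 96.1239333
  W → negative
Point 3:
  φ: split at 2 digits → 75° and 28.113′; 75 + 28.113/60 = 75.4685500
  hemisphere S, so the sign is −
  λ: degrees = first 3 digits = 29, minutes = 40.409; 29 + 40.409/60 = 29.6734833
  W → negative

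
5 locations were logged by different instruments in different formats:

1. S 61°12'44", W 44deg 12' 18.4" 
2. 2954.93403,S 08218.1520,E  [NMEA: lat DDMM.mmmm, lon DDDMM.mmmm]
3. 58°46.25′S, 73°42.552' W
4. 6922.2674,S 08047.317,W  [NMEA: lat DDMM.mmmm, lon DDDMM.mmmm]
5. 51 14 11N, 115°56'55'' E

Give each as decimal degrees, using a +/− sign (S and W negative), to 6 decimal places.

1. -61.212222, -44.205111
2. -29.915567, 82.302533
3. -58.770833, -73.709200
4. -69.371123, -80.788617
5. 51.236389, 115.948611

Point 1:
  φ: 12′ + 44″ = 12.73333′; 61 + 12.73333/60 = 61.2122222
  S ⇒ negate
  Longitude: 12′ + 18.4″ = 12.30667′; 44 + 12.30667/60 = 44.2051111
  W → negative
Point 2:
  Latitude: degrees = first 2 digits = 29, minutes = 54.93403; 29 + 54.93403/60 = 29.9155672
  hemisphere S, so the sign is −
  Longitude: split at 3 digits → 082° and 18.152′; 82 + 18.152/60 = 82.3025333
  E → positive
Point 3:
  φ: 58 + 46.25/60 = 58.7708333
  S → negative
  Lon: 73 + 42.552/60 = 73.7092000
  hemisphere W, so the sign is −
Point 4:
  Lat: split at 2 digits → 69° and 22.2674′; 69 + 22.2674/60 = 69.3711233
  hemisphere S, so the sign is −
  Longitude: split at 3 digits → 080° and 47.317′; 80 + 47.317/60 = 80.7886167
  W → negative
Point 5:
  Latitude: 14′ + 11″ = 14.18333′; 51 + 14.18333/60 = 51.2363889
  N ⇒ keep positive
  Longitude: 115° + 56/60 + 55/3600 = 115 + 0.933333 + 0.015278 = 115.9486111
  E → positive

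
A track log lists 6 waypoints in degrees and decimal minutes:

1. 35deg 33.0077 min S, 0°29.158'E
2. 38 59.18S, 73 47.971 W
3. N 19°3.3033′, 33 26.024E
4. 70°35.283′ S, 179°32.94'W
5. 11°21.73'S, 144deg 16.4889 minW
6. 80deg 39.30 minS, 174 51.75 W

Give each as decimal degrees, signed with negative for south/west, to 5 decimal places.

Point 1:
  φ: 35 + 33.0077/60 = 35.550128
  S → negative
  Lon: 0 + 29.158/60 = 0.485967
  E ⇒ keep positive
Point 2:
  φ: 38 + 59.18/60 = 38.986333
  S ⇒ negate
  Longitude: 47.971′ = 0.799517°; total 73.799517
  W → negative
Point 3:
  φ: 3.3033′ = 0.055055°; total 19.055055
  N ⇒ keep positive
  Lon: 33 + 26.024/60 = 33.433733
  E → positive
Point 4:
  Lat: 70 + 35.283/60 = 70.588050
  hemisphere S, so the sign is −
  λ: 32.94′ = 0.549000°; total 179.549000
  hemisphere W, so the sign is −
Point 5:
  Latitude: 11 + 21.73/60 = 11.362167
  hemisphere S, so the sign is −
  Longitude: 144 + 16.4889/60 = 144.274815
  hemisphere W, so the sign is −
Point 6:
  φ: 80 + 39.3/60 = 80.655000
  S ⇒ negate
  Longitude: 174 + 51.75/60 = 174.862500
  W → negative

1. -35.55013, 0.48597
2. -38.98633, -73.79952
3. 19.05506, 33.43373
4. -70.58805, -179.54900
5. -11.36217, -144.27482
6. -80.65500, -174.86250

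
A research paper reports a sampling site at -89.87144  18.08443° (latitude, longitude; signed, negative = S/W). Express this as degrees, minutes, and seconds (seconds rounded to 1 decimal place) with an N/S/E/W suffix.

89°52′17.2″ S, 18°05′3.9″ E

Latitude is negative → S; |value| = 89.871440
φ: 0.871440° → 52.28640′; 0.28640 × 60 = 17.184″
Lon: whole degrees 18; 5.06580′ → 5′ and 3.948″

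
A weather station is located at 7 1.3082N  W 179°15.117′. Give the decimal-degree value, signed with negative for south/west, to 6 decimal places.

7.021803, -179.251950

Lat: 1.3082′ = 0.021803°; total 7.0218033
N ⇒ keep positive
λ: 179 + 15.117/60 = 179.2519500
hemisphere W, so the sign is −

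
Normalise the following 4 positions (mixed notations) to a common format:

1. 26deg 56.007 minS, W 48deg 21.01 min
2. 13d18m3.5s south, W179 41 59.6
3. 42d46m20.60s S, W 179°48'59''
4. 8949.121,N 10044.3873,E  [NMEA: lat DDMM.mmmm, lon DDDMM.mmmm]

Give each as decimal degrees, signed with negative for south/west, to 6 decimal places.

1. -26.933450, -48.350167
2. -13.300972, -179.699889
3. -42.772389, -179.816389
4. 89.818683, 100.739788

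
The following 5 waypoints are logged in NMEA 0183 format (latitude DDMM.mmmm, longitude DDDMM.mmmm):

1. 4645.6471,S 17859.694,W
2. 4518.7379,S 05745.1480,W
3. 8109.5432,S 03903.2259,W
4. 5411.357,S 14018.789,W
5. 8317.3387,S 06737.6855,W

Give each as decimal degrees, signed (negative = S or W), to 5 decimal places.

1. -46.76079, -178.99490
2. -45.31230, -57.75247
3. -81.15905, -39.05377
4. -54.18928, -140.31315
5. -83.28898, -67.62809

Point 1:
  Lat: degrees = first 2 digits = 46, minutes = 45.6471; 46 + 45.6471/60 = 46.760785
  S ⇒ negate
  Longitude: degrees = first 3 digits = 178, minutes = 59.694; 178 + 59.694/60 = 178.994900
  W → negative
Point 2:
  Latitude: split at 2 digits → 45° and 18.7379′; 45 + 18.7379/60 = 45.312298
  hemisphere S, so the sign is −
  Lon: split at 3 digits → 057° and 45.148′; 57 + 45.148/60 = 57.752467
  hemisphere W, so the sign is −
Point 3:
  Latitude: degrees = first 2 digits = 81, minutes = 9.5432; 81 + 9.5432/60 = 81.159053
  S → negative
  Lon: split at 3 digits → 039° and 3.2259′; 39 + 3.2259/60 = 39.053765
  hemisphere W, so the sign is −
Point 4:
  Latitude: degrees = first 2 digits = 54, minutes = 11.357; 54 + 11.357/60 = 54.189283
  S ⇒ negate
  Longitude: degrees = first 3 digits = 140, minutes = 18.789; 140 + 18.789/60 = 140.313150
  hemisphere W, so the sign is −
Point 5:
  φ: degrees = first 2 digits = 83, minutes = 17.3387; 83 + 17.3387/60 = 83.288978
  S → negative
  λ: split at 3 digits → 067° and 37.6855′; 67 + 37.6855/60 = 67.628092
  W → negative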